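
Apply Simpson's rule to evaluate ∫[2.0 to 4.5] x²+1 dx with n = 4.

f(x) = x²+1
a = 2.0, b = 4.5, n = 4
h = (b - a)/n = 0.625000

Simpson's rule: (h/3)[f(x₀) + 4f(x₁) + 2f(x₂) + ... + f(xₙ)]

x_0 = 2.0000, f(x_0) = 5.000000, coefficient = 1
x_1 = 2.6250, f(x_1) = 7.890625, coefficient = 4
x_2 = 3.2500, f(x_2) = 11.562500, coefficient = 2
x_3 = 3.8750, f(x_3) = 16.015625, coefficient = 4
x_4 = 4.5000, f(x_4) = 21.250000, coefficient = 1

I ≈ (0.625000/3) × 145.000000 = 30.208333
Exact value: 30.208333
Error: 0.000000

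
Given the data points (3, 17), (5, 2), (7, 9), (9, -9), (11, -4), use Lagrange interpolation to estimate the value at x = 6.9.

Lagrange interpolation formula:
P(x) = Σ yᵢ × Lᵢ(x)
where Lᵢ(x) = Π_{j≠i} (x - xⱼ)/(xᵢ - xⱼ)

L_0(6.9) = (6.9 - 5)/(3 - 5) × (6.9 - 7)/(3 - 7) × (6.9 - 9)/(3 - 9) × (6.9 - 11)/(3 - 11) = -0.004260
L_1(6.9) = (6.9 - 3)/(5 - 3) × (6.9 - 7)/(5 - 7) × (6.9 - 9)/(5 - 9) × (6.9 - 11)/(5 - 11) = 0.034978
L_2(6.9) = (6.9 - 3)/(7 - 3) × (6.9 - 5)/(7 - 5) × (6.9 - 9)/(7 - 9) × (6.9 - 11)/(7 - 11) = 0.996877
L_3(6.9) = (6.9 - 3)/(9 - 3) × (6.9 - 5)/(9 - 5) × (6.9 - 7)/(9 - 7) × (6.9 - 11)/(9 - 11) = -0.031647
L_4(6.9) = (6.9 - 3)/(11 - 3) × (6.9 - 5)/(11 - 5) × (6.9 - 7)/(11 - 7) × (6.9 - 9)/(11 - 9) = 0.004052

P(6.9) = 17×L_0(6.9) + 2×L_1(6.9) + 9×L_2(6.9) + (-9)×L_3(6.9) + (-4)×L_4(6.9)
P(6.9) = 9.238035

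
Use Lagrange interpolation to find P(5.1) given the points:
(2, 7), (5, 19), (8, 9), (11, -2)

Lagrange interpolation formula:
P(x) = Σ yᵢ × Lᵢ(x)
where Lᵢ(x) = Π_{j≠i} (x - xⱼ)/(xᵢ - xⱼ)

L_0(5.1) = (5.1 - 5)/(2 - 5) × (5.1 - 8)/(2 - 8) × (5.1 - 11)/(2 - 11) = -0.010562
L_1(5.1) = (5.1 - 2)/(5 - 2) × (5.1 - 8)/(5 - 8) × (5.1 - 11)/(5 - 11) = 0.982241
L_2(5.1) = (5.1 - 2)/(8 - 2) × (5.1 - 5)/(8 - 5) × (5.1 - 11)/(8 - 11) = 0.033870
L_3(5.1) = (5.1 - 2)/(11 - 2) × (5.1 - 5)/(11 - 5) × (5.1 - 8)/(11 - 8) = -0.005549

P(5.1) = 7×L_0(5.1) + 19×L_1(5.1) + 9×L_2(5.1) + (-2)×L_3(5.1)
P(5.1) = 18.904574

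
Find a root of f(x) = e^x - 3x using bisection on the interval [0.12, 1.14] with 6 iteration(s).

f(x) = e^x - 3x
Initial interval: [0.12, 1.14]

Iteration 1:
  c_1 = (0.120000 + 1.140000)/2 = 0.630000
  f(c_1) = f(0.630000) = -0.012389
  f(a) × f(c) < 0, new interval: [0.120000, 0.630000]
Iteration 2:
  c_2 = (0.120000 + 0.630000)/2 = 0.375000
  f(c_2) = f(0.375000) = 0.329991
  f(a) × f(c) ≥ 0, new interval: [0.375000, 0.630000]
Iteration 3:
  c_3 = (0.375000 + 0.630000)/2 = 0.502500
  f(c_3) = f(0.502500) = 0.145348
  f(a) × f(c) ≥ 0, new interval: [0.502500, 0.630000]
Iteration 4:
  c_4 = (0.502500 + 0.630000)/2 = 0.566250
  f(c_4) = f(0.566250) = 0.062898
  f(a) × f(c) ≥ 0, new interval: [0.566250, 0.630000]
Iteration 5:
  c_5 = (0.566250 + 0.630000)/2 = 0.598125
  f(c_5) = f(0.598125) = 0.024331
  f(a) × f(c) ≥ 0, new interval: [0.598125, 0.630000]
Iteration 6:
  c_6 = (0.598125 + 0.630000)/2 = 0.614062
  f(c_6) = f(0.614062) = 0.005736
  f(a) × f(c) ≥ 0, new interval: [0.614062, 0.630000]

After 6 iteration(s), the approximation is c_6 = 0.614062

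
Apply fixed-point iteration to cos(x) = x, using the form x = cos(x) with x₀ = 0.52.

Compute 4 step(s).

Equation: cos(x) = x
Fixed-point form: x = cos(x)
x₀ = 0.52

x_1 = g(0.520000) = 0.867819
x_2 = g(0.867819) = 0.646492
x_3 = g(0.646492) = 0.798202
x_4 = g(0.798202) = 0.697995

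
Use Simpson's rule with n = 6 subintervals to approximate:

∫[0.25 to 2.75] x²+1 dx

f(x) = x²+1
a = 0.25, b = 2.75, n = 6
h = (b - a)/n = 0.416667

Simpson's rule: (h/3)[f(x₀) + 4f(x₁) + 2f(x₂) + ... + f(xₙ)]

x_0 = 0.2500, f(x_0) = 1.062500, coefficient = 1
x_1 = 0.6667, f(x_1) = 1.444444, coefficient = 4
x_2 = 1.0833, f(x_2) = 2.173611, coefficient = 2
x_3 = 1.5000, f(x_3) = 3.250000, coefficient = 4
x_4 = 1.9167, f(x_4) = 4.673611, coefficient = 2
x_5 = 2.3333, f(x_5) = 6.444444, coefficient = 4
x_6 = 2.7500, f(x_6) = 8.562500, coefficient = 1

I ≈ (0.416667/3) × 67.875000 = 9.427083
Exact value: 9.427083
Error: 0.000000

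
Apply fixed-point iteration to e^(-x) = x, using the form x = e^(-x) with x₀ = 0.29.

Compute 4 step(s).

Equation: e^(-x) = x
Fixed-point form: x = e^(-x)
x₀ = 0.29

x_1 = g(0.290000) = 0.748264
x_2 = g(0.748264) = 0.473187
x_3 = g(0.473187) = 0.623013
x_4 = g(0.623013) = 0.536326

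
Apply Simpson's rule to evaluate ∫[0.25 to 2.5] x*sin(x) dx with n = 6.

f(x) = x*sin(x)
a = 0.25, b = 2.5, n = 6
h = (b - a)/n = 0.375000

Simpson's rule: (h/3)[f(x₀) + 4f(x₁) + 2f(x₂) + ... + f(xₙ)]

x_0 = 0.2500, f(x_0) = 0.061851, coefficient = 1
x_1 = 0.6250, f(x_1) = 0.365686, coefficient = 4
x_2 = 1.0000, f(x_2) = 0.841471, coefficient = 2
x_3 = 1.3750, f(x_3) = 1.348728, coefficient = 4
x_4 = 1.7500, f(x_4) = 1.721975, coefficient = 2
x_5 = 2.1250, f(x_5) = 1.806930, coefficient = 4
x_6 = 2.5000, f(x_6) = 1.496180, coefficient = 1

I ≈ (0.375000/3) × 20.770297 = 2.596287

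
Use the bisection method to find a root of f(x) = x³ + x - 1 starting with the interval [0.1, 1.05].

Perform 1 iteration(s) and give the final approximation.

f(x) = x³ + x - 1
Initial interval: [0.1, 1.05]

Iteration 1:
  c_1 = (0.100000 + 1.050000)/2 = 0.575000
  f(c_1) = f(0.575000) = -0.234891
  f(a) × f(c) ≥ 0, new interval: [0.575000, 1.050000]

After 1 iteration(s), the approximation is c_1 = 0.575000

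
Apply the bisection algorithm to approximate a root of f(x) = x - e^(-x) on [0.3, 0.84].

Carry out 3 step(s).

f(x) = x - e^(-x)
Initial interval: [0.3, 0.84]

Iteration 1:
  c_1 = (0.300000 + 0.840000)/2 = 0.570000
  f(c_1) = f(0.570000) = 0.004475
  f(a) × f(c) < 0, new interval: [0.300000, 0.570000]
Iteration 2:
  c_2 = (0.300000 + 0.570000)/2 = 0.435000
  f(c_2) = f(0.435000) = -0.212265
  f(a) × f(c) ≥ 0, new interval: [0.435000, 0.570000]
Iteration 3:
  c_3 = (0.435000 + 0.570000)/2 = 0.502500
  f(c_3) = f(0.502500) = -0.102516
  f(a) × f(c) ≥ 0, new interval: [0.502500, 0.570000]

After 3 iteration(s), the approximation is c_3 = 0.502500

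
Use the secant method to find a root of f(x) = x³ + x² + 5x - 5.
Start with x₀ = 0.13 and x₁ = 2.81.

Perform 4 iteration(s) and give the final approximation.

f(x) = x³ + x² + 5x - 5
x₀ = 0.13, x₁ = 2.81

Secant formula: x_{n+1} = x_n - f(x_n)(x_n - x_{n-1})/(f(x_n) - f(x_{n-1}))

Iteration 1:
  f(0.130000) = -4.330903
  f(2.810000) = 39.134141
  x_2 = 2.810000 - 39.134141×(2.810000 - 0.130000)/(39.134141 - (-4.330903))
       = 0.397038
Iteration 2:
  f(2.810000) = 39.134141
  f(0.397038) = -2.794582
  x_3 = 0.397038 - (-2.794582)×(0.397038 - 2.810000)/(-2.794582 - 39.134141)
       = 0.557864
Iteration 3:
  f(0.397038) = -2.794582
  f(0.557864) = -1.725855
  x_4 = 0.557864 - (-1.725855)×(0.557864 - 0.397038)/(-1.725855 - (-2.794582))
       = 0.817577
Iteration 4:
  f(0.557864) = -1.725855
  f(0.817577) = 0.302808
  x_5 = 0.817577 - 0.302808×(0.817577 - 0.557864)/(0.302808 - (-1.725855))
       = 0.778811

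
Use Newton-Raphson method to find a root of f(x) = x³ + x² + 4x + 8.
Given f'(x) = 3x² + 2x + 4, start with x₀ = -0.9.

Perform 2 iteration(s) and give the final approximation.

f(x) = x³ + x² + 4x + 8
f'(x) = 3x² + 2x + 4
x₀ = -0.9

Newton-Raphson formula: x_{n+1} = x_n - f(x_n)/f'(x_n)

Iteration 1:
  f(-0.900000) = 4.481000
  f'(-0.900000) = 4.630000
  x_1 = -0.900000 - 4.481000/4.630000 = -1.867819
Iteration 2:
  f(-1.867819) = -2.498873
  f'(-1.867819) = 10.730602
  x_2 = -1.867819 - (-2.498873)/10.730602 = -1.634945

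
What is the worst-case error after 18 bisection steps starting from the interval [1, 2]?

Bisection error bound: |error| ≤ (b-a)/2^n
|error| ≤ (2 - 1)/2^18 = 1/2^18
|error| ≤ 0.0000038147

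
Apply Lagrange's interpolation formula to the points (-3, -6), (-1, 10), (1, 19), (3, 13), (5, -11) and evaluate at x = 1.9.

Lagrange interpolation formula:
P(x) = Σ yᵢ × Lᵢ(x)
where Lᵢ(x) = Π_{j≠i} (x - xⱼ)/(xᵢ - xⱼ)

L_0(1.9) = (1.9 - (-1))/(-3 - (-1)) × (1.9 - 1)/(-3 - 1) × (1.9 - 3)/(-3 - 3) × (1.9 - 5)/(-3 - 5) = 0.023177
L_1(1.9) = (1.9 - (-3))/(-1 - (-3)) × (1.9 - 1)/(-1 - 1) × (1.9 - 3)/(-1 - 3) × (1.9 - 5)/(-1 - 5) = -0.156647
L_2(1.9) = (1.9 - (-3))/(1 - (-3)) × (1.9 - (-1))/(1 - (-1)) × (1.9 - 3)/(1 - 3) × (1.9 - 5)/(1 - 5) = 0.757127
L_3(1.9) = (1.9 - (-3))/(3 - (-3)) × (1.9 - (-1))/(3 - (-1)) × (1.9 - 1)/(3 - 1) × (1.9 - 5)/(3 - 5) = 0.412978
L_4(1.9) = (1.9 - (-3))/(5 - (-3)) × (1.9 - (-1))/(5 - (-1)) × (1.9 - 1)/(5 - 1) × (1.9 - 3)/(5 - 3) = -0.036635

P(1.9) = (-6)×L_0(1.9) + 10×L_1(1.9) + 19×L_2(1.9) + 13×L_3(1.9) + (-11)×L_4(1.9)
P(1.9) = 18.451574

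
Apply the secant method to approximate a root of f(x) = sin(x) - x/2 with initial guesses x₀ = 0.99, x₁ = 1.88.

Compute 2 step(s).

f(x) = sin(x) - x/2
x₀ = 0.99, x₁ = 1.88

Secant formula: x_{n+1} = x_n - f(x_n)(x_n - x_{n-1})/(f(x_n) - f(x_{n-1}))

Iteration 1:
  f(0.990000) = 0.341026
  f(1.880000) = 0.012576
  x_2 = 1.880000 - 0.012576×(1.880000 - 0.990000)/(0.012576 - 0.341026)
       = 1.914078
Iteration 2:
  f(1.880000) = 0.012576
  f(1.914078) = -0.015384
  x_3 = 1.914078 - (-0.015384)×(1.914078 - 1.880000)/(-0.015384 - 0.012576)
       = 1.895328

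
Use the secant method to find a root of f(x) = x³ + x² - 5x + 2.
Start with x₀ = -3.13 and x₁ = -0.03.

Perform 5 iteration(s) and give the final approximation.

f(x) = x³ + x² - 5x + 2
x₀ = -3.13, x₁ = -0.03

Secant formula: x_{n+1} = x_n - f(x_n)(x_n - x_{n-1})/(f(x_n) - f(x_{n-1}))

Iteration 1:
  f(-3.130000) = -3.217397
  f(-0.030000) = 2.150873
  x_2 = -0.030000 - 2.150873×(-0.030000 - (-3.130000))/(2.150873 - (-3.217397))
       = -1.272059
Iteration 2:
  f(-0.030000) = 2.150873
  f(-1.272059) = 7.920066
  x_3 = -1.272059 - 7.920066×(-1.272059 - (-0.030000))/(7.920066 - 2.150873)
       = 0.433065
Iteration 3:
  f(-1.272059) = 7.920066
  f(0.433065) = 0.103440
  x_4 = 0.433065 - 0.103440×(0.433065 - (-1.272059))/(0.103440 - 7.920066)
       = 0.455629
Iteration 4:
  f(0.433065) = 0.103440
  f(0.455629) = 0.024039
  x_5 = 0.455629 - 0.024039×(0.455629 - 0.433065)/(0.024039 - 0.103440)
       = 0.462461
Iteration 5:
  f(0.455629) = 0.024039
  f(0.462461) = 0.000472
  x_6 = 0.462461 - 0.000472×(0.462461 - 0.455629)/(0.000472 - 0.024039)
       = 0.462598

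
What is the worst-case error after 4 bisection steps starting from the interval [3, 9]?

Bisection error bound: |error| ≤ (b-a)/2^n
|error| ≤ (9 - 3)/2^4 = 6/2^4
|error| ≤ 0.3750000000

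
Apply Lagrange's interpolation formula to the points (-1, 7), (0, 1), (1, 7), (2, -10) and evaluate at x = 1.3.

Lagrange interpolation formula:
P(x) = Σ yᵢ × Lᵢ(x)
where Lᵢ(x) = Π_{j≠i} (x - xⱼ)/(xᵢ - xⱼ)

L_0(1.3) = (1.3 - 0)/(-1 - 0) × (1.3 - 1)/(-1 - 1) × (1.3 - 2)/(-1 - 2) = 0.045500
L_1(1.3) = (1.3 - (-1))/(0 - (-1)) × (1.3 - 1)/(0 - 1) × (1.3 - 2)/(0 - 2) = -0.241500
L_2(1.3) = (1.3 - (-1))/(1 - (-1)) × (1.3 - 0)/(1 - 0) × (1.3 - 2)/(1 - 2) = 1.046500
L_3(1.3) = (1.3 - (-1))/(2 - (-1)) × (1.3 - 0)/(2 - 0) × (1.3 - 1)/(2 - 1) = 0.149500

P(1.3) = 7×L_0(1.3) + 1×L_1(1.3) + 7×L_2(1.3) + (-10)×L_3(1.3)
P(1.3) = 5.907500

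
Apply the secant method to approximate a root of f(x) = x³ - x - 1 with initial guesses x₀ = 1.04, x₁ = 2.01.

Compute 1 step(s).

f(x) = x³ - x - 1
x₀ = 1.04, x₁ = 2.01

Secant formula: x_{n+1} = x_n - f(x_n)(x_n - x_{n-1})/(f(x_n) - f(x_{n-1}))

Iteration 1:
  f(1.040000) = -0.915136
  f(2.010000) = 5.110601
  x_2 = 2.010000 - 5.110601×(2.010000 - 1.040000)/(5.110601 - (-0.915136))
       = 1.187315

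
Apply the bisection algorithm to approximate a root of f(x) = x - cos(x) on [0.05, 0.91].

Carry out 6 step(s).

f(x) = x - cos(x)
Initial interval: [0.05, 0.91]

Iteration 1:
  c_1 = (0.050000 + 0.910000)/2 = 0.480000
  f(c_1) = f(0.480000) = -0.406995
  f(a) × f(c) ≥ 0, new interval: [0.480000, 0.910000]
Iteration 2:
  c_2 = (0.480000 + 0.910000)/2 = 0.695000
  f(c_2) = f(0.695000) = -0.073054
  f(a) × f(c) ≥ 0, new interval: [0.695000, 0.910000]
Iteration 3:
  c_3 = (0.695000 + 0.910000)/2 = 0.802500
  f(c_3) = f(0.802500) = 0.107589
  f(a) × f(c) < 0, new interval: [0.695000, 0.802500]
Iteration 4:
  c_4 = (0.695000 + 0.802500)/2 = 0.748750
  f(c_4) = f(0.748750) = 0.016210
  f(a) × f(c) < 0, new interval: [0.695000, 0.748750]
Iteration 5:
  c_5 = (0.695000 + 0.748750)/2 = 0.721875
  f(c_5) = f(0.721875) = -0.028693
  f(a) × f(c) ≥ 0, new interval: [0.721875, 0.748750]
Iteration 6:
  c_6 = (0.721875 + 0.748750)/2 = 0.735313
  f(c_6) = f(0.735313) = -0.006309
  f(a) × f(c) ≥ 0, new interval: [0.735313, 0.748750]

After 6 iteration(s), the approximation is c_6 = 0.735313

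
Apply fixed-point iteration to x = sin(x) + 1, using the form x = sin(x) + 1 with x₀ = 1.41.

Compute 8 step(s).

Equation: x = sin(x) + 1
Fixed-point form: x = sin(x) + 1
x₀ = 1.41

x_1 = g(1.410000) = 1.987100
x_2 = g(1.987100) = 1.914590
x_3 = g(1.914590) = 1.941483
x_4 = g(1.941483) = 1.932079
x_5 = g(1.932079) = 1.935444
x_6 = g(1.935444) = 1.934249
x_7 = g(1.934249) = 1.934675
x_8 = g(1.934675) = 1.934523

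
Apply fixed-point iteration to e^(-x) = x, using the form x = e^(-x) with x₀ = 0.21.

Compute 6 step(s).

Equation: e^(-x) = x
Fixed-point form: x = e^(-x)
x₀ = 0.21

x_1 = g(0.210000) = 0.810584
x_2 = g(0.810584) = 0.444598
x_3 = g(0.444598) = 0.641082
x_4 = g(0.641082) = 0.526722
x_5 = g(0.526722) = 0.590537
x_6 = g(0.590537) = 0.554029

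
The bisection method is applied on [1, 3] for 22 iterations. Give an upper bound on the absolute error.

Bisection error bound: |error| ≤ (b-a)/2^n
|error| ≤ (3 - 1)/2^22 = 2/2^22
|error| ≤ 0.0000004768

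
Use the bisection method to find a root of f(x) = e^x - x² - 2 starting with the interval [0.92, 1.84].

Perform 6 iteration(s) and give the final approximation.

f(x) = e^x - x² - 2
Initial interval: [0.92, 1.84]

Iteration 1:
  c_1 = (0.920000 + 1.840000)/2 = 1.380000
  f(c_1) = f(1.380000) = 0.070502
  f(a) × f(c) < 0, new interval: [0.920000, 1.380000]
Iteration 2:
  c_2 = (0.920000 + 1.380000)/2 = 1.150000
  f(c_2) = f(1.150000) = -0.164307
  f(a) × f(c) ≥ 0, new interval: [1.150000, 1.380000]
Iteration 3:
  c_3 = (1.150000 + 1.380000)/2 = 1.265000
  f(c_3) = f(1.265000) = -0.057132
  f(a) × f(c) ≥ 0, new interval: [1.265000, 1.380000]
Iteration 4:
  c_4 = (1.265000 + 1.380000)/2 = 1.322500
  f(c_4) = f(1.322500) = 0.003785
  f(a) × f(c) < 0, new interval: [1.265000, 1.322500]
Iteration 5:
  c_5 = (1.265000 + 1.322500)/2 = 1.293750
  f(c_5) = f(1.293750) = -0.027354
  f(a) × f(c) ≥ 0, new interval: [1.293750, 1.322500]
Iteration 6:
  c_6 = (1.293750 + 1.322500)/2 = 1.308125
  f(c_6) = f(1.308125) = -0.011960
  f(a) × f(c) ≥ 0, new interval: [1.308125, 1.322500]

After 6 iteration(s), the approximation is c_6 = 1.308125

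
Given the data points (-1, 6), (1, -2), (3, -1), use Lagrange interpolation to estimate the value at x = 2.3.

Lagrange interpolation formula:
P(x) = Σ yᵢ × Lᵢ(x)
where Lᵢ(x) = Π_{j≠i} (x - xⱼ)/(xᵢ - xⱼ)

L_0(2.3) = (2.3 - 1)/(-1 - 1) × (2.3 - 3)/(-1 - 3) = -0.113750
L_1(2.3) = (2.3 - (-1))/(1 - (-1)) × (2.3 - 3)/(1 - 3) = 0.577500
L_2(2.3) = (2.3 - (-1))/(3 - (-1)) × (2.3 - 1)/(3 - 1) = 0.536250

P(2.3) = 6×L_0(2.3) + (-2)×L_1(2.3) + (-1)×L_2(2.3)
P(2.3) = -2.373750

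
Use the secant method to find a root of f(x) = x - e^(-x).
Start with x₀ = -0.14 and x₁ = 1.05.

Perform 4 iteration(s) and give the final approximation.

f(x) = x - e^(-x)
x₀ = -0.14, x₁ = 1.05

Secant formula: x_{n+1} = x_n - f(x_n)(x_n - x_{n-1})/(f(x_n) - f(x_{n-1}))

Iteration 1:
  f(-0.140000) = -1.290274
  f(1.050000) = 0.700062
  x_2 = 1.050000 - 0.700062×(1.050000 - (-0.140000))/(0.700062 - (-1.290274))
       = 0.631440
Iteration 2:
  f(1.050000) = 0.700062
  f(0.631440) = 0.099615
  x_3 = 0.631440 - 0.099615×(0.631440 - 1.050000)/(0.099615 - 0.700062)
       = 0.562001
Iteration 3:
  f(0.631440) = 0.099615
  f(0.562001) = -0.008067
  x_4 = 0.562001 - (-0.008067)×(0.562001 - 0.631440)/(-0.008067 - 0.099615)
       = 0.567203
Iteration 4:
  f(0.562001) = -0.008067
  f(0.567203) = 0.000093
  x_5 = 0.567203 - 0.000093×(0.567203 - 0.562001)/(0.000093 - (-0.008067))
       = 0.567143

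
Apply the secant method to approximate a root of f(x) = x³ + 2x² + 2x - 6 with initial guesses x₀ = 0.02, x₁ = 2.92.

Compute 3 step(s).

f(x) = x³ + 2x² + 2x - 6
x₀ = 0.02, x₁ = 2.92

Secant formula: x_{n+1} = x_n - f(x_n)(x_n - x_{n-1})/(f(x_n) - f(x_{n-1}))

Iteration 1:
  f(0.020000) = -5.959192
  f(2.920000) = 41.789888
  x_2 = 2.920000 - 41.789888×(2.920000 - 0.020000)/(41.789888 - (-5.959192))
       = 0.381926
Iteration 2:
  f(2.920000) = 41.789888
  f(0.381926) = -4.888701
  x_3 = 0.381926 - (-4.888701)×(0.381926 - 2.920000)/(-4.888701 - 41.789888)
       = 0.647742
Iteration 3:
  f(0.381926) = -4.888701
  f(0.647742) = -3.593605
  x_4 = 0.647742 - (-3.593605)×(0.647742 - 0.381926)/(-3.593605 - (-4.888701))
       = 1.385321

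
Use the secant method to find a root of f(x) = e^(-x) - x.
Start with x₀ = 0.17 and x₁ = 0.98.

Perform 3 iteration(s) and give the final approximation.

f(x) = e^(-x) - x
x₀ = 0.17, x₁ = 0.98

Secant formula: x_{n+1} = x_n - f(x_n)(x_n - x_{n-1})/(f(x_n) - f(x_{n-1}))

Iteration 1:
  f(0.170000) = 0.673665
  f(0.980000) = -0.604689
  x_2 = 0.980000 - (-0.604689)×(0.980000 - 0.170000)/(-0.604689 - 0.673665)
       = 0.596853
Iteration 2:
  f(0.980000) = -0.604689
  f(0.596853) = -0.046311
  x_3 = 0.596853 - (-0.046311)×(0.596853 - 0.980000)/(-0.046311 - (-0.604689))
       = 0.565075
Iteration 3:
  f(0.596853) = -0.046311
  f(0.565075) = 0.003242
  x_4 = 0.565075 - 0.003242×(0.565075 - 0.596853)/(0.003242 - (-0.046311))
       = 0.567154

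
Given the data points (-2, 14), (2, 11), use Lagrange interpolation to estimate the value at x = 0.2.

Lagrange interpolation formula:
P(x) = Σ yᵢ × Lᵢ(x)
where Lᵢ(x) = Π_{j≠i} (x - xⱼ)/(xᵢ - xⱼ)

L_0(0.2) = (0.2 - 2)/(-2 - 2) = 0.450000
L_1(0.2) = (0.2 - (-2))/(2 - (-2)) = 0.550000

P(0.2) = 14×L_0(0.2) + 11×L_1(0.2)
P(0.2) = 12.350000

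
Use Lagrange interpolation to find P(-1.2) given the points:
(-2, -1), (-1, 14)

Lagrange interpolation formula:
P(x) = Σ yᵢ × Lᵢ(x)
where Lᵢ(x) = Π_{j≠i} (x - xⱼ)/(xᵢ - xⱼ)

L_0(-1.2) = (-1.2 - (-1))/(-2 - (-1)) = 0.200000
L_1(-1.2) = (-1.2 - (-2))/(-1 - (-2)) = 0.800000

P(-1.2) = (-1)×L_0(-1.2) + 14×L_1(-1.2)
P(-1.2) = 11.000000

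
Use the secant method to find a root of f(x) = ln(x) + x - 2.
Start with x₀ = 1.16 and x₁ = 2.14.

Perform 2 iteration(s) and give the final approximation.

f(x) = ln(x) + x - 2
x₀ = 1.16, x₁ = 2.14

Secant formula: x_{n+1} = x_n - f(x_n)(x_n - x_{n-1})/(f(x_n) - f(x_{n-1}))

Iteration 1:
  f(1.160000) = -0.691580
  f(2.140000) = 0.900806
  x_2 = 2.140000 - 0.900806×(2.140000 - 1.160000)/(0.900806 - (-0.691580))
       = 1.585618
Iteration 2:
  f(2.140000) = 0.900806
  f(1.585618) = 0.046593
  x_3 = 1.585618 - 0.046593×(1.585618 - 2.140000)/(0.046593 - 0.900806)
       = 1.555380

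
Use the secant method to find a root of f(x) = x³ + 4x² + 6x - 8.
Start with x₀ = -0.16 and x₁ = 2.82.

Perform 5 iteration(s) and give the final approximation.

f(x) = x³ + 4x² + 6x - 8
x₀ = -0.16, x₁ = 2.82

Secant formula: x_{n+1} = x_n - f(x_n)(x_n - x_{n-1})/(f(x_n) - f(x_{n-1}))

Iteration 1:
  f(-0.160000) = -8.861696
  f(2.820000) = 63.155368
  x_2 = 2.820000 - 63.155368×(2.820000 - (-0.160000))/(63.155368 - (-8.861696))
       = 0.206689
Iteration 2:
  f(2.820000) = 63.155368
  f(0.206689) = -6.580156
  x_3 = 0.206689 - (-6.580156)×(0.206689 - 2.820000)/(-6.580156 - 63.155368)
       = 0.453278
Iteration 3:
  f(0.206689) = -6.580156
  f(0.453278) = -4.365362
  x_4 = 0.453278 - (-4.365362)×(0.453278 - 0.206689)/(-4.365362 - (-6.580156))
       = 0.939304
Iteration 4:
  f(0.453278) = -4.365362
  f(0.939304) = 1.993735
  x_5 = 0.939304 - 1.993735×(0.939304 - 0.453278)/(1.993735 - (-4.365362))
       = 0.786923
Iteration 5:
  f(0.939304) = 1.993735
  f(0.786923) = -0.314174
  x_6 = 0.786923 - (-0.314174)×(0.786923 - 0.939304)/(-0.314174 - 1.993735)
       = 0.807666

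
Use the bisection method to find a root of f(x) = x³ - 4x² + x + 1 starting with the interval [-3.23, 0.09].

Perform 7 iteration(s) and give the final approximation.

f(x) = x³ - 4x² + x + 1
Initial interval: [-3.23, 0.09]

Iteration 1:
  c_1 = (-3.230000 + 0.090000)/2 = -1.570000
  f(c_1) = f(-1.570000) = -14.299493
  f(a) × f(c) ≥ 0, new interval: [-1.570000, 0.090000]
Iteration 2:
  c_2 = (-1.570000 + 0.090000)/2 = -0.740000
  f(c_2) = f(-0.740000) = -2.335624
  f(a) × f(c) ≥ 0, new interval: [-0.740000, 0.090000]
Iteration 3:
  c_3 = (-0.740000 + 0.090000)/2 = -0.325000
  f(c_3) = f(-0.325000) = 0.218172
  f(a) × f(c) < 0, new interval: [-0.740000, -0.325000]
Iteration 4:
  c_4 = (-0.740000 + (-0.325000))/2 = -0.532500
  f(c_4) = f(-0.532500) = -0.817719
  f(a) × f(c) ≥ 0, new interval: [-0.532500, -0.325000]
Iteration 5:
  c_5 = (-0.532500 + (-0.325000))/2 = -0.428750
  f(c_5) = f(-0.428750) = -0.242872
  f(a) × f(c) ≥ 0, new interval: [-0.428750, -0.325000]
Iteration 6:
  c_6 = (-0.428750 + (-0.325000))/2 = -0.376875
  f(c_6) = f(-0.376875) = 0.001457
  f(a) × f(c) < 0, new interval: [-0.428750, -0.376875]
Iteration 7:
  c_7 = (-0.428750 + (-0.376875))/2 = -0.402812
  f(c_7) = f(-0.402812) = -0.117204
  f(a) × f(c) ≥ 0, new interval: [-0.402812, -0.376875]

After 7 iteration(s), the approximation is c_7 = -0.402812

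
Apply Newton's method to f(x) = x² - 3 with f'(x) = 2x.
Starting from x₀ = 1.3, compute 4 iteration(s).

f(x) = x² - 3
f'(x) = 2x
x₀ = 1.3

Newton-Raphson formula: x_{n+1} = x_n - f(x_n)/f'(x_n)

Iteration 1:
  f(1.300000) = -1.310000
  f'(1.300000) = 2.600000
  x_1 = 1.300000 - (-1.310000)/2.600000 = 1.803846
Iteration 2:
  f(1.803846) = 0.253861
  f'(1.803846) = 3.607692
  x_2 = 1.803846 - 0.253861/3.607692 = 1.733480
Iteration 3:
  f(1.733480) = 0.004951
  f'(1.733480) = 3.466959
  x_3 = 1.733480 - 0.004951/3.466959 = 1.732051
Iteration 4:
  f(1.732051) = 0.000002
  f'(1.732051) = 3.464103
  x_4 = 1.732051 - 0.000002/3.464103 = 1.732051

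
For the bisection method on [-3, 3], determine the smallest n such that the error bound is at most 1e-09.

We need (b-a)/2^n ≤ 1e-09
(3 - (-3))/2^n ≤ 1e-09
6/2^n ≤ 1e-09
2^n ≥ 6000000000
n ≥ log₂(6000000000) = 32.48
n ≥ 33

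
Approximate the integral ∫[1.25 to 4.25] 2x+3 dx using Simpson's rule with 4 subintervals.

f(x) = 2x+3
a = 1.25, b = 4.25, n = 4
h = (b - a)/n = 0.750000

Simpson's rule: (h/3)[f(x₀) + 4f(x₁) + 2f(x₂) + ... + f(xₙ)]

x_0 = 1.2500, f(x_0) = 5.500000, coefficient = 1
x_1 = 2.0000, f(x_1) = 7.000000, coefficient = 4
x_2 = 2.7500, f(x_2) = 8.500000, coefficient = 2
x_3 = 3.5000, f(x_3) = 10.000000, coefficient = 4
x_4 = 4.2500, f(x_4) = 11.500000, coefficient = 1

I ≈ (0.750000/3) × 102.000000 = 25.500000
Exact value: 25.500000
Error: 0.000000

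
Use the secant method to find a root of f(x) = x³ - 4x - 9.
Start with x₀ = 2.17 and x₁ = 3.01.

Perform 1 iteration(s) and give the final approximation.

f(x) = x³ - 4x - 9
x₀ = 2.17, x₁ = 3.01

Secant formula: x_{n+1} = x_n - f(x_n)(x_n - x_{n-1})/(f(x_n) - f(x_{n-1}))

Iteration 1:
  f(2.170000) = -7.461687
  f(3.010000) = 6.230901
  x_2 = 3.010000 - 6.230901×(3.010000 - 2.170000)/(6.230901 - (-7.461687))
       = 2.627753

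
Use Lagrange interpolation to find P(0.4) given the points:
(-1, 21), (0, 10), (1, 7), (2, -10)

Lagrange interpolation formula:
P(x) = Σ yᵢ × Lᵢ(x)
where Lᵢ(x) = Π_{j≠i} (x - xⱼ)/(xᵢ - xⱼ)

L_0(0.4) = (0.4 - 0)/(-1 - 0) × (0.4 - 1)/(-1 - 1) × (0.4 - 2)/(-1 - 2) = -0.064000
L_1(0.4) = (0.4 - (-1))/(0 - (-1)) × (0.4 - 1)/(0 - 1) × (0.4 - 2)/(0 - 2) = 0.672000
L_2(0.4) = (0.4 - (-1))/(1 - (-1)) × (0.4 - 0)/(1 - 0) × (0.4 - 2)/(1 - 2) = 0.448000
L_3(0.4) = (0.4 - (-1))/(2 - (-1)) × (0.4 - 0)/(2 - 0) × (0.4 - 1)/(2 - 1) = -0.056000

P(0.4) = 21×L_0(0.4) + 10×L_1(0.4) + 7×L_2(0.4) + (-10)×L_3(0.4)
P(0.4) = 9.072000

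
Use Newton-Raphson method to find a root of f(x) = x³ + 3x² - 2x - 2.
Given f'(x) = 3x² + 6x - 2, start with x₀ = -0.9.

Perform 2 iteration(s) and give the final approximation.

f(x) = x³ + 3x² - 2x - 2
f'(x) = 3x² + 6x - 2
x₀ = -0.9

Newton-Raphson formula: x_{n+1} = x_n - f(x_n)/f'(x_n)

Iteration 1:
  f(-0.900000) = 1.501000
  f'(-0.900000) = -4.970000
  x_1 = -0.900000 - 1.501000/(-4.970000) = -0.597988
Iteration 2:
  f(-0.597988) = 0.054910
  f'(-0.597988) = -4.515159
  x_2 = -0.597988 - 0.054910/(-4.515159) = -0.585827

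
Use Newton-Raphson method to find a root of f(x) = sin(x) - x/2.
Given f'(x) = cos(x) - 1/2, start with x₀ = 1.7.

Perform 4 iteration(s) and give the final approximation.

f(x) = sin(x) - x/2
f'(x) = cos(x) - 1/2
x₀ = 1.7

Newton-Raphson formula: x_{n+1} = x_n - f(x_n)/f'(x_n)

Iteration 1:
  f(1.700000) = 0.141665
  f'(1.700000) = -0.628844
  x_1 = 1.700000 - 0.141665/(-0.628844) = 1.925278
Iteration 2:
  f(1.925278) = -0.024812
  f'(1.925278) = -0.847104
  x_2 = 1.925278 - (-0.024812)/(-0.847104) = 1.895987
Iteration 3:
  f(1.895987) = -0.000404
  f'(1.895987) = -0.819490
  x_3 = 1.895987 - (-0.000404)/(-0.819490) = 1.895494
Iteration 4:
  f(1.895494) = 0.000000
  f'(1.895494) = -0.819023
  x_4 = 1.895494 - 0.000000/(-0.819023) = 1.895494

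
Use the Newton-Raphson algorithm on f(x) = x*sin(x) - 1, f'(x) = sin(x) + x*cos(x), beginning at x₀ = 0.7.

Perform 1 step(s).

f(x) = x*sin(x) - 1
f'(x) = sin(x) + x*cos(x)
x₀ = 0.7

Newton-Raphson formula: x_{n+1} = x_n - f(x_n)/f'(x_n)

Iteration 1:
  f(0.700000) = -0.549048
  f'(0.700000) = 1.179607
  x_1 = 0.700000 - (-0.549048)/1.179607 = 1.165450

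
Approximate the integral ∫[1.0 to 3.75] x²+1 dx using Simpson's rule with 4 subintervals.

f(x) = x²+1
a = 1.0, b = 3.75, n = 4
h = (b - a)/n = 0.687500

Simpson's rule: (h/3)[f(x₀) + 4f(x₁) + 2f(x₂) + ... + f(xₙ)]

x_0 = 1.0000, f(x_0) = 2.000000, coefficient = 1
x_1 = 1.6875, f(x_1) = 3.847656, coefficient = 4
x_2 = 2.3750, f(x_2) = 6.640625, coefficient = 2
x_3 = 3.0625, f(x_3) = 10.378906, coefficient = 4
x_4 = 3.7500, f(x_4) = 15.062500, coefficient = 1

I ≈ (0.687500/3) × 87.250000 = 19.994792
Exact value: 19.994792
Error: 0.000000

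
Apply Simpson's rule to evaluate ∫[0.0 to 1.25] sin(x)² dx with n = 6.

f(x) = sin(x)²
a = 0.0, b = 1.25, n = 6
h = (b - a)/n = 0.208333

Simpson's rule: (h/3)[f(x₀) + 4f(x₁) + 2f(x₂) + ... + f(xₙ)]

x_0 = 0.0000, f(x_0) = 0.000000, coefficient = 1
x_1 = 0.2083, f(x_1) = 0.042778, coefficient = 4
x_2 = 0.4167, f(x_2) = 0.163794, coefficient = 2
x_3 = 0.6250, f(x_3) = 0.342339, coefficient = 4
x_4 = 0.8333, f(x_4) = 0.547862, coefficient = 2
x_5 = 1.0417, f(x_5) = 0.745195, coefficient = 4
x_6 = 1.2500, f(x_6) = 0.900572, coefficient = 1

I ≈ (0.208333/3) × 6.845132 = 0.475356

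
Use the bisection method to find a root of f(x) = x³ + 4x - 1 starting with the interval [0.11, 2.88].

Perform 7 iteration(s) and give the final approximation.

f(x) = x³ + 4x - 1
Initial interval: [0.11, 2.88]

Iteration 1:
  c_1 = (0.110000 + 2.880000)/2 = 1.495000
  f(c_1) = f(1.495000) = 8.321362
  f(a) × f(c) < 0, new interval: [0.110000, 1.495000]
Iteration 2:
  c_2 = (0.110000 + 1.495000)/2 = 0.802500
  f(c_2) = f(0.802500) = 2.726815
  f(a) × f(c) < 0, new interval: [0.110000, 0.802500]
Iteration 3:
  c_3 = (0.110000 + 0.802500)/2 = 0.456250
  f(c_3) = f(0.456250) = 0.919975
  f(a) × f(c) < 0, new interval: [0.110000, 0.456250]
Iteration 4:
  c_4 = (0.110000 + 0.456250)/2 = 0.283125
  f(c_4) = f(0.283125) = 0.155195
  f(a) × f(c) < 0, new interval: [0.110000, 0.283125]
Iteration 5:
  c_5 = (0.110000 + 0.283125)/2 = 0.196563
  f(c_5) = f(0.196563) = -0.206155
  f(a) × f(c) ≥ 0, new interval: [0.196563, 0.283125]
Iteration 6:
  c_6 = (0.196563 + 0.283125)/2 = 0.239844
  f(c_6) = f(0.239844) = -0.026828
  f(a) × f(c) ≥ 0, new interval: [0.239844, 0.283125]
Iteration 7:
  c_7 = (0.239844 + 0.283125)/2 = 0.261484
  f(c_7) = f(0.261484) = 0.063816
  f(a) × f(c) < 0, new interval: [0.239844, 0.261484]

After 7 iteration(s), the approximation is c_7 = 0.261484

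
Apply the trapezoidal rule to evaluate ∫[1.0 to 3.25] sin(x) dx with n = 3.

f(x) = sin(x)
a = 1.0, b = 3.25, n = 3
h = (b - a)/n = 0.750000

Trapezoidal rule: (h/2)[f(x₀) + 2f(x₁) + 2f(x₂) + ... + f(xₙ)]

x_0 = 1.0000, f(x_0) = 0.841471, coefficient = 1
x_1 = 1.7500, f(x_1) = 0.983986, coefficient = 2
x_2 = 2.5000, f(x_2) = 0.598472, coefficient = 2
x_3 = 3.2500, f(x_3) = -0.108195, coefficient = 1

I ≈ (0.750000/2) × 3.898192 = 1.461822
Exact value: 1.534432
Error: 0.072610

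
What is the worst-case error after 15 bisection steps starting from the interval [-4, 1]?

Bisection error bound: |error| ≤ (b-a)/2^n
|error| ≤ (1 - (-4))/2^15 = 5/2^15
|error| ≤ 0.0001525879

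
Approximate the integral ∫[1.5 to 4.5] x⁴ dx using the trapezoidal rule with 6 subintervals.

f(x) = x⁴
a = 1.5, b = 4.5, n = 6
h = (b - a)/n = 0.500000

Trapezoidal rule: (h/2)[f(x₀) + 2f(x₁) + 2f(x₂) + ... + f(xₙ)]

x_0 = 1.5000, f(x_0) = 5.062500, coefficient = 1
x_1 = 2.0000, f(x_1) = 16.000000, coefficient = 2
x_2 = 2.5000, f(x_2) = 39.062500, coefficient = 2
x_3 = 3.0000, f(x_3) = 81.000000, coefficient = 2
x_4 = 3.5000, f(x_4) = 150.062500, coefficient = 2
x_5 = 4.0000, f(x_5) = 256.000000, coefficient = 2
x_6 = 4.5000, f(x_6) = 410.062500, coefficient = 1

I ≈ (0.500000/2) × 1499.375000 = 374.843750
Exact value: 367.537500
Error: 7.306250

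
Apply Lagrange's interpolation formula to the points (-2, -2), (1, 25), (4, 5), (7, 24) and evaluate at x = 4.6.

Lagrange interpolation formula:
P(x) = Σ yᵢ × Lᵢ(x)
where Lᵢ(x) = Π_{j≠i} (x - xⱼ)/(xᵢ - xⱼ)

L_0(4.6) = (4.6 - 1)/(-2 - 1) × (4.6 - 4)/(-2 - 4) × (4.6 - 7)/(-2 - 7) = 0.032000
L_1(4.6) = (4.6 - (-2))/(1 - (-2)) × (4.6 - 4)/(1 - 4) × (4.6 - 7)/(1 - 7) = -0.176000
L_2(4.6) = (4.6 - (-2))/(4 - (-2)) × (4.6 - 1)/(4 - 1) × (4.6 - 7)/(4 - 7) = 1.056000
L_3(4.6) = (4.6 - (-2))/(7 - (-2)) × (4.6 - 1)/(7 - 1) × (4.6 - 4)/(7 - 4) = 0.088000

P(4.6) = (-2)×L_0(4.6) + 25×L_1(4.6) + 5×L_2(4.6) + 24×L_3(4.6)
P(4.6) = 2.928000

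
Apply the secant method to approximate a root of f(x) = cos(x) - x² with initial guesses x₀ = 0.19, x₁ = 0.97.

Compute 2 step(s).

f(x) = cos(x) - x²
x₀ = 0.19, x₁ = 0.97

Secant formula: x_{n+1} = x_n - f(x_n)(x_n - x_{n-1})/(f(x_n) - f(x_{n-1}))

Iteration 1:
  f(0.190000) = 0.945904
  f(0.970000) = -0.375600
  x_2 = 0.970000 - (-0.375600)×(0.970000 - 0.190000)/(-0.375600 - 0.945904)
       = 0.748307
Iteration 2:
  f(0.970000) = -0.375600
  f(0.748307) = 0.172879
  x_3 = 0.748307 - 0.172879×(0.748307 - 0.970000)/(0.172879 - (-0.375600))
       = 0.818184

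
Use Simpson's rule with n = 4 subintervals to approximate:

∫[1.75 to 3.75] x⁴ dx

f(x) = x⁴
a = 1.75, b = 3.75, n = 4
h = (b - a)/n = 0.500000

Simpson's rule: (h/3)[f(x₀) + 4f(x₁) + 2f(x₂) + ... + f(xₙ)]

x_0 = 1.7500, f(x_0) = 9.378906, coefficient = 1
x_1 = 2.2500, f(x_1) = 25.628906, coefficient = 4
x_2 = 2.7500, f(x_2) = 57.191406, coefficient = 2
x_3 = 3.2500, f(x_3) = 111.566406, coefficient = 4
x_4 = 3.7500, f(x_4) = 197.753906, coefficient = 1

I ≈ (0.500000/3) × 870.296875 = 145.049479
Exact value: 145.032813
Error: 0.016667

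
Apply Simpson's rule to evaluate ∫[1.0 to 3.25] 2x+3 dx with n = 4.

f(x) = 2x+3
a = 1.0, b = 3.25, n = 4
h = (b - a)/n = 0.562500

Simpson's rule: (h/3)[f(x₀) + 4f(x₁) + 2f(x₂) + ... + f(xₙ)]

x_0 = 1.0000, f(x_0) = 5.000000, coefficient = 1
x_1 = 1.5625, f(x_1) = 6.125000, coefficient = 4
x_2 = 2.1250, f(x_2) = 7.250000, coefficient = 2
x_3 = 2.6875, f(x_3) = 8.375000, coefficient = 4
x_4 = 3.2500, f(x_4) = 9.500000, coefficient = 1

I ≈ (0.562500/3) × 87.000000 = 16.312500
Exact value: 16.312500
Error: 0.000000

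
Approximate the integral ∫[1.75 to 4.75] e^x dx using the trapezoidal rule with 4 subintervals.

f(x) = e^x
a = 1.75, b = 4.75, n = 4
h = (b - a)/n = 0.750000

Trapezoidal rule: (h/2)[f(x₀) + 2f(x₁) + 2f(x₂) + ... + f(xₙ)]

x_0 = 1.7500, f(x_0) = 5.754603, coefficient = 1
x_1 = 2.5000, f(x_1) = 12.182494, coefficient = 2
x_2 = 3.2500, f(x_2) = 25.790340, coefficient = 2
x_3 = 4.0000, f(x_3) = 54.598150, coefficient = 2
x_4 = 4.7500, f(x_4) = 115.584285, coefficient = 1

I ≈ (0.750000/2) × 306.480855 = 114.930321
Exact value: 109.829682
Error: 5.100639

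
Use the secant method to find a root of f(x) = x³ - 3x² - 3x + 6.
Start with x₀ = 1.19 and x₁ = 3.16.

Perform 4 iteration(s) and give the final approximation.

f(x) = x³ - 3x² - 3x + 6
x₀ = 1.19, x₁ = 3.16

Secant formula: x_{n+1} = x_n - f(x_n)(x_n - x_{n-1})/(f(x_n) - f(x_{n-1}))

Iteration 1:
  f(1.190000) = -0.133141
  f(3.160000) = -1.882304
  x_2 = 3.160000 - (-1.882304)×(3.160000 - 1.190000)/(-1.882304 - (-0.133141))
       = 1.040050
Iteration 2:
  f(3.160000) = -1.882304
  f(1.040050) = 0.759767
  x_3 = 1.040050 - 0.759767×(1.040050 - 3.160000)/(0.759767 - (-1.882304))
       = 1.649673
Iteration 3:
  f(1.040050) = 0.759767
  f(1.649673) = -2.623827
  x_4 = 1.649673 - (-2.623827)×(1.649673 - 1.040050)/(-2.623827 - 0.759767)
       = 1.176937
Iteration 4:
  f(1.649673) = -2.623827
  f(1.176937) = -0.056083
  x_5 = 1.176937 - (-0.056083)×(1.176937 - 1.649673)/(-0.056083 - (-2.623827))
       = 1.166612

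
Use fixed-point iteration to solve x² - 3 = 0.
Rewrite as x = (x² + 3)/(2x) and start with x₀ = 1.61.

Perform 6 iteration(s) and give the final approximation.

Equation: x² - 3 = 0
Fixed-point form: x = (x² + 3)/(2x)
x₀ = 1.61

x_1 = g(1.610000) = 1.736677
x_2 = g(1.736677) = 1.732057
x_3 = g(1.732057) = 1.732051
x_4 = g(1.732051) = 1.732051
x_5 = g(1.732051) = 1.732051
x_6 = g(1.732051) = 1.732051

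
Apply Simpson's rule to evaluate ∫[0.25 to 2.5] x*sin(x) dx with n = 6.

f(x) = x*sin(x)
a = 0.25, b = 2.5, n = 6
h = (b - a)/n = 0.375000

Simpson's rule: (h/3)[f(x₀) + 4f(x₁) + 2f(x₂) + ... + f(xₙ)]

x_0 = 0.2500, f(x_0) = 0.061851, coefficient = 1
x_1 = 0.6250, f(x_1) = 0.365686, coefficient = 4
x_2 = 1.0000, f(x_2) = 0.841471, coefficient = 2
x_3 = 1.3750, f(x_3) = 1.348728, coefficient = 4
x_4 = 1.7500, f(x_4) = 1.721975, coefficient = 2
x_5 = 2.1250, f(x_5) = 1.806930, coefficient = 4
x_6 = 2.5000, f(x_6) = 1.496180, coefficient = 1

I ≈ (0.375000/3) × 20.770297 = 2.596287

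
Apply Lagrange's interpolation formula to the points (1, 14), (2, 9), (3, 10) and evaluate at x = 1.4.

Lagrange interpolation formula:
P(x) = Σ yᵢ × Lᵢ(x)
where Lᵢ(x) = Π_{j≠i} (x - xⱼ)/(xᵢ - xⱼ)

L_0(1.4) = (1.4 - 2)/(1 - 2) × (1.4 - 3)/(1 - 3) = 0.480000
L_1(1.4) = (1.4 - 1)/(2 - 1) × (1.4 - 3)/(2 - 3) = 0.640000
L_2(1.4) = (1.4 - 1)/(3 - 1) × (1.4 - 2)/(3 - 2) = -0.120000

P(1.4) = 14×L_0(1.4) + 9×L_1(1.4) + 10×L_2(1.4)
P(1.4) = 11.280000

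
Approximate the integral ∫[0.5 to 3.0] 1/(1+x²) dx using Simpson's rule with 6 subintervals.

f(x) = 1/(1+x²)
a = 0.5, b = 3.0, n = 6
h = (b - a)/n = 0.416667

Simpson's rule: (h/3)[f(x₀) + 4f(x₁) + 2f(x₂) + ... + f(xₙ)]

x_0 = 0.5000, f(x_0) = 0.800000, coefficient = 1
x_1 = 0.9167, f(x_1) = 0.543396, coefficient = 4
x_2 = 1.3333, f(x_2) = 0.360000, coefficient = 2
x_3 = 1.7500, f(x_3) = 0.246154, coefficient = 4
x_4 = 2.1667, f(x_4) = 0.175610, coefficient = 2
x_5 = 2.5833, f(x_5) = 0.130317, coefficient = 4
x_6 = 3.0000, f(x_6) = 0.100000, coefficient = 1

I ≈ (0.416667/3) × 5.650687 = 0.784818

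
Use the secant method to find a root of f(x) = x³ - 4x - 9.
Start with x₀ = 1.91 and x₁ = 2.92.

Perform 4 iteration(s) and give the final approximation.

f(x) = x³ - 4x - 9
x₀ = 1.91, x₁ = 2.92

Secant formula: x_{n+1} = x_n - f(x_n)(x_n - x_{n-1})/(f(x_n) - f(x_{n-1}))

Iteration 1:
  f(1.910000) = -9.672129
  f(2.920000) = 4.217088
  x_2 = 2.920000 - 4.217088×(2.920000 - 1.910000)/(4.217088 - (-9.672129))
       = 2.613341
Iteration 2:
  f(2.920000) = 4.217088
  f(2.613341) = -1.605424
  x_3 = 2.613341 - (-1.605424)×(2.613341 - 2.920000)/(-1.605424 - 4.217088)
       = 2.697895
Iteration 3:
  f(2.613341) = -1.605424
  f(2.697895) = -0.154582
  x_4 = 2.697895 - (-0.154582)×(2.697895 - 2.613341)/(-0.154582 - (-1.605424))
       = 2.706904
Iteration 4:
  f(2.697895) = -0.154582
  f(2.706904) = 0.006759
  x_5 = 2.706904 - 0.006759×(2.706904 - 2.697895)/(0.006759 - (-0.154582))
       = 2.706526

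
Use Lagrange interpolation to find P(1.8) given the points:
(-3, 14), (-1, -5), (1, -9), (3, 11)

Lagrange interpolation formula:
P(x) = Σ yᵢ × Lᵢ(x)
where Lᵢ(x) = Π_{j≠i} (x - xⱼ)/(xᵢ - xⱼ)

L_0(1.8) = (1.8 - (-1))/(-3 - (-1)) × (1.8 - 1)/(-3 - 1) × (1.8 - 3)/(-3 - 3) = 0.056000
L_1(1.8) = (1.8 - (-3))/(-1 - (-3)) × (1.8 - 1)/(-1 - 1) × (1.8 - 3)/(-1 - 3) = -0.288000
L_2(1.8) = (1.8 - (-3))/(1 - (-3)) × (1.8 - (-1))/(1 - (-1)) × (1.8 - 3)/(1 - 3) = 1.008000
L_3(1.8) = (1.8 - (-3))/(3 - (-3)) × (1.8 - (-1))/(3 - (-1)) × (1.8 - 1)/(3 - 1) = 0.224000

P(1.8) = 14×L_0(1.8) + (-5)×L_1(1.8) + (-9)×L_2(1.8) + 11×L_3(1.8)
P(1.8) = -4.384000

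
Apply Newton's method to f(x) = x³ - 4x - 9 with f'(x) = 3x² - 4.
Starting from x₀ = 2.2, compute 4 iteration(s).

f(x) = x³ - 4x - 9
f'(x) = 3x² - 4
x₀ = 2.2

Newton-Raphson formula: x_{n+1} = x_n - f(x_n)/f'(x_n)

Iteration 1:
  f(2.200000) = -7.152000
  f'(2.200000) = 10.520000
  x_1 = 2.200000 - (-7.152000)/10.520000 = 2.879848
Iteration 2:
  f(2.879848) = 3.364696
  f'(2.879848) = 20.880572
  x_2 = 2.879848 - 3.364696/20.880572 = 2.718708
Iteration 3:
  f(2.718708) = 0.220151
  f'(2.718708) = 18.174118
  x_3 = 2.718708 - 0.220151/18.174118 = 2.706594
Iteration 4:
  f(2.706594) = 0.001195
  f'(2.706594) = 17.976960
  x_4 = 2.706594 - 0.001195/17.976960 = 2.706528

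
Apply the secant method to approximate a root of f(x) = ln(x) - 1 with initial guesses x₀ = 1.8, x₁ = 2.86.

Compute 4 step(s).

f(x) = ln(x) - 1
x₀ = 1.8, x₁ = 2.86

Secant formula: x_{n+1} = x_n - f(x_n)(x_n - x_{n-1})/(f(x_n) - f(x_{n-1}))

Iteration 1:
  f(1.800000) = -0.412213
  f(2.860000) = 0.050822
  x_2 = 2.860000 - 0.050822×(2.860000 - 1.800000)/(0.050822 - (-0.412213))
       = 2.743657
Iteration 2:
  f(2.860000) = 0.050822
  f(2.743657) = 0.009292
  x_3 = 2.743657 - 0.009292×(2.743657 - 2.860000)/(0.009292 - 0.050822)
       = 2.717627
Iteration 3:
  f(2.743657) = 0.009292
  f(2.717627) = -0.000241
  x_4 = 2.717627 - (-0.000241)×(2.717627 - 2.743657)/(-0.000241 - 0.009292)
       = 2.718285
Iteration 4:
  f(2.717627) = -0.000241
  f(2.718285) = 0.000001
  x_5 = 2.718285 - 0.000001×(2.718285 - 2.717627)/(0.000001 - (-0.000241))
       = 2.718282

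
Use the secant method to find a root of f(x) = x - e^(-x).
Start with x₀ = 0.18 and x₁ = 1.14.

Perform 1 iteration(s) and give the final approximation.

f(x) = x - e^(-x)
x₀ = 0.18, x₁ = 1.14

Secant formula: x_{n+1} = x_n - f(x_n)(x_n - x_{n-1})/(f(x_n) - f(x_{n-1}))

Iteration 1:
  f(0.180000) = -0.655270
  f(1.140000) = 0.820181
  x_2 = 1.140000 - 0.820181×(1.140000 - 0.180000)/(0.820181 - (-0.655270))
       = 0.606351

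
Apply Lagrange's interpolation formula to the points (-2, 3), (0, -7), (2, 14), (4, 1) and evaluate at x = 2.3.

Lagrange interpolation formula:
P(x) = Σ yᵢ × Lᵢ(x)
where Lᵢ(x) = Π_{j≠i} (x - xⱼ)/(xᵢ - xⱼ)

L_0(2.3) = (2.3 - 0)/(-2 - 0) × (2.3 - 2)/(-2 - 2) × (2.3 - 4)/(-2 - 4) = 0.024437
L_1(2.3) = (2.3 - (-2))/(0 - (-2)) × (2.3 - 2)/(0 - 2) × (2.3 - 4)/(0 - 4) = -0.137062
L_2(2.3) = (2.3 - (-2))/(2 - (-2)) × (2.3 - 0)/(2 - 0) × (2.3 - 4)/(2 - 4) = 1.050812
L_3(2.3) = (2.3 - (-2))/(4 - (-2)) × (2.3 - 0)/(4 - 0) × (2.3 - 2)/(4 - 2) = 0.061812

P(2.3) = 3×L_0(2.3) + (-7)×L_1(2.3) + 14×L_2(2.3) + 1×L_3(2.3)
P(2.3) = 15.805937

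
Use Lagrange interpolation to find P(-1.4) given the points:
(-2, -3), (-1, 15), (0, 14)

Lagrange interpolation formula:
P(x) = Σ yᵢ × Lᵢ(x)
where Lᵢ(x) = Π_{j≠i} (x - xⱼ)/(xᵢ - xⱼ)

L_0(-1.4) = (-1.4 - (-1))/(-2 - (-1)) × (-1.4 - 0)/(-2 - 0) = 0.280000
L_1(-1.4) = (-1.4 - (-2))/(-1 - (-2)) × (-1.4 - 0)/(-1 - 0) = 0.840000
L_2(-1.4) = (-1.4 - (-2))/(0 - (-2)) × (-1.4 - (-1))/(0 - (-1)) = -0.120000

P(-1.4) = (-3)×L_0(-1.4) + 15×L_1(-1.4) + 14×L_2(-1.4)
P(-1.4) = 10.080000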